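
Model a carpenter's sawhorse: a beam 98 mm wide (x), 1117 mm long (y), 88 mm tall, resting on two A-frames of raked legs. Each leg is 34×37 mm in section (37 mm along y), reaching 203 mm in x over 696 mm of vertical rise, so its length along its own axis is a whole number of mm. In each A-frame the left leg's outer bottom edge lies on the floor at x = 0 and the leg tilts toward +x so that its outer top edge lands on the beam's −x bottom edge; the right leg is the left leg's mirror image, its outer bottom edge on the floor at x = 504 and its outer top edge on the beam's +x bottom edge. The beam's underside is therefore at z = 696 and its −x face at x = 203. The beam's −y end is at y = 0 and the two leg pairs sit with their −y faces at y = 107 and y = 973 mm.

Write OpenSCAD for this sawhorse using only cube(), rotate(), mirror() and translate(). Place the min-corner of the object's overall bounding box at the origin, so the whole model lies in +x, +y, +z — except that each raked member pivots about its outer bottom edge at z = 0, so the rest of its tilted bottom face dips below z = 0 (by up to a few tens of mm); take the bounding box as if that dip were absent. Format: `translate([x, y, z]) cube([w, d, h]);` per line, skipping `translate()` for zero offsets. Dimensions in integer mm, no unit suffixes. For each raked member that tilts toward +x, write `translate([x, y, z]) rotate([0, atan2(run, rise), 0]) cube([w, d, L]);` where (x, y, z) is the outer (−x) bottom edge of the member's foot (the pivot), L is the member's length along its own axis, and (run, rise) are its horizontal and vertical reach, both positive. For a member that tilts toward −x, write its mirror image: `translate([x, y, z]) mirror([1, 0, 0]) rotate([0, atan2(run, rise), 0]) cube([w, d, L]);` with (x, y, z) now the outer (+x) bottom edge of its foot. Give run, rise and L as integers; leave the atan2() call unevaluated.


translate([203, 0, 696]) cube([98, 1117, 88]);
translate([0, 107, 0]) rotate([0, atan2(203, 696), 0]) cube([34, 37, 725]);
translate([504, 107, 0]) mirror([1, 0, 0]) rotate([0, atan2(203, 696), 0]) cube([34, 37, 725]);
translate([0, 973, 0]) rotate([0, atan2(203, 696), 0]) cube([34, 37, 725]);
translate([504, 973, 0]) mirror([1, 0, 0]) rotate([0, atan2(203, 696), 0]) cube([34, 37, 725]);


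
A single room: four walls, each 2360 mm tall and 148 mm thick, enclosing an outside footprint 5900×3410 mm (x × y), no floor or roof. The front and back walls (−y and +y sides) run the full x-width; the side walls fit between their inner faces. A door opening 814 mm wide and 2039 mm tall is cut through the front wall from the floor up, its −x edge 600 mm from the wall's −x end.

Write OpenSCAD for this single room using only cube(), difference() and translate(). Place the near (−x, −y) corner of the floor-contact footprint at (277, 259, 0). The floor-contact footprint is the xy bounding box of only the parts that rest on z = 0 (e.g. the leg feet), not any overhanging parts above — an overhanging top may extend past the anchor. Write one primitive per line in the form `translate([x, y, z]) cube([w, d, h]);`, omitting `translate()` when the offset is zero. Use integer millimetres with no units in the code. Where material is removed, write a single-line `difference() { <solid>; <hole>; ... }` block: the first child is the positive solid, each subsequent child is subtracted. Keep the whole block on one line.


difference() { translate([277, 259, 0]) cube([5900, 148, 2360]); translate([877, 259, 0]) cube([814, 148, 2039]); }
translate([277, 3521, 0]) cube([5900, 148, 2360]);
translate([277, 407, 0]) cube([148, 3114, 2360]);
translate([6029, 407, 0]) cube([148, 3114, 2360]);


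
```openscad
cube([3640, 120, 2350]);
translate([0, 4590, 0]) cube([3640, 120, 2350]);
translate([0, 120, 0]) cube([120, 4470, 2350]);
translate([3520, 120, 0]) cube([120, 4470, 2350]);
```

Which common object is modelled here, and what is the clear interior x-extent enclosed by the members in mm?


A house (or room) frame. The interior width is 3400 mm.

Four 2350 mm walls enclosing a rectangle with no floor or roof — a room or house frame. Outside width is 3640 mm and wall thickness is 120 mm, so the interior width is 3640 − 2 × 120 = 3400 mm.


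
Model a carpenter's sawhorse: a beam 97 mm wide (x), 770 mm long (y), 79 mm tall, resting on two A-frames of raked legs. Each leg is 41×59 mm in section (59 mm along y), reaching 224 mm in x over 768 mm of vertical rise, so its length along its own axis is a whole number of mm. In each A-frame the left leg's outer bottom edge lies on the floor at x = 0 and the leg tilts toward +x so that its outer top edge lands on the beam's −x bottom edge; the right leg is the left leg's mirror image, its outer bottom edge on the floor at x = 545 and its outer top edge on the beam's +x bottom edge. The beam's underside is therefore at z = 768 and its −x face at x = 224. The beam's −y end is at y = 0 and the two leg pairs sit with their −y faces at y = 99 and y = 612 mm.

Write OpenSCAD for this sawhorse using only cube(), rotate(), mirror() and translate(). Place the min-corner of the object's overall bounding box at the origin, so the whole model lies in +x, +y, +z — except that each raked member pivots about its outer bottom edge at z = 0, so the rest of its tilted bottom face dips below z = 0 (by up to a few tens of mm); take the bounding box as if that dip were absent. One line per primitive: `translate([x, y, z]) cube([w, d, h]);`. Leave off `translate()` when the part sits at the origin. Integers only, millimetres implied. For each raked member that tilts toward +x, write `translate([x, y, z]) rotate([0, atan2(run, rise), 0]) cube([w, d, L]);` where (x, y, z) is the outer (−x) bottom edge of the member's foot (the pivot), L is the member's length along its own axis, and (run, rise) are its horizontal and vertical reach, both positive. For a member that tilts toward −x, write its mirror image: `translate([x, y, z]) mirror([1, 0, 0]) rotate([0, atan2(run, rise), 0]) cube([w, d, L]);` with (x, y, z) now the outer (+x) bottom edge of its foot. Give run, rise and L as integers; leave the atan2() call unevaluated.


translate([224, 0, 768]) cube([97, 770, 79]);
translate([0, 99, 0]) rotate([0, atan2(224, 768), 0]) cube([41, 59, 800]);
translate([545, 99, 0]) mirror([1, 0, 0]) rotate([0, atan2(224, 768), 0]) cube([41, 59, 800]);
translate([0, 612, 0]) rotate([0, atan2(224, 768), 0]) cube([41, 59, 800]);
translate([545, 612, 0]) mirror([1, 0, 0]) rotate([0, atan2(224, 768), 0]) cube([41, 59, 800]);


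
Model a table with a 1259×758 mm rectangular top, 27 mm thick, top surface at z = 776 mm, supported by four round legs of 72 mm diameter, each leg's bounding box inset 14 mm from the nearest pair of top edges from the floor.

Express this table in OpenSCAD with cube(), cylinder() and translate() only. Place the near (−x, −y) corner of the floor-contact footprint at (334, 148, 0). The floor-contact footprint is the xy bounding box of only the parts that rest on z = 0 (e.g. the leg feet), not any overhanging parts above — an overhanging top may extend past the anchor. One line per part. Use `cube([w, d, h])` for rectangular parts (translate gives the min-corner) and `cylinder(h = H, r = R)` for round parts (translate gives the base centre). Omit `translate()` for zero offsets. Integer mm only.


// leg_h = 776 - 27 = 749
translate([320, 134, 749]) cube([1259, 758, 27]);
translate([370, 184, 0]) cylinder(h = 749, r = 36);
translate([1529, 184, 0]) cylinder(h = 749, r = 36);
translate([370, 842, 0]) cylinder(h = 749, r = 36);
translate([1529, 842, 0]) cylinder(h = 749, r = 36);


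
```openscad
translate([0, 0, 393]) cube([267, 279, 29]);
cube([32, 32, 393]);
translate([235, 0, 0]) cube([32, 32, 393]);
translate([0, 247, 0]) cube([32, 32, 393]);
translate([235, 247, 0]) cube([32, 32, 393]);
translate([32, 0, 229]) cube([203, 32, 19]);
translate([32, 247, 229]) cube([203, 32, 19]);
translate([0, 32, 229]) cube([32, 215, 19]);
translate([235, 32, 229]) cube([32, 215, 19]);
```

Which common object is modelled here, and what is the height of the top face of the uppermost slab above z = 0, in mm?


A stool. The seat height is 422 mm.

A 267×279×29 slab at z = 393 on four corner posts — a stool. The seat top is 393 + 29 = 422 mm.


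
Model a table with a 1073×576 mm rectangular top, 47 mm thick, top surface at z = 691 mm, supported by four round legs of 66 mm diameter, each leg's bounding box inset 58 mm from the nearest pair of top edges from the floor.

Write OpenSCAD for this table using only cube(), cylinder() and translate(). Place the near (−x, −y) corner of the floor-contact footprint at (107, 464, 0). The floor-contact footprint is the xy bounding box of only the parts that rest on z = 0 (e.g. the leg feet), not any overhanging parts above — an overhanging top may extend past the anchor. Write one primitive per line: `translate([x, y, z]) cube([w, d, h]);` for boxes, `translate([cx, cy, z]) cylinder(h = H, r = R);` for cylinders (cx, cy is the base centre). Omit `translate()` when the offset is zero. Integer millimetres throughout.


translate([49, 406, 644]) cube([1073, 576, 47]);
translate([140, 497, 0]) cylinder(h = 644, r = 33);
translate([1031, 497, 0]) cylinder(h = 644, r = 33);
translate([140, 891, 0]) cylinder(h = 644, r = 33);
translate([1031, 891, 0]) cylinder(h = 644, r = 33);


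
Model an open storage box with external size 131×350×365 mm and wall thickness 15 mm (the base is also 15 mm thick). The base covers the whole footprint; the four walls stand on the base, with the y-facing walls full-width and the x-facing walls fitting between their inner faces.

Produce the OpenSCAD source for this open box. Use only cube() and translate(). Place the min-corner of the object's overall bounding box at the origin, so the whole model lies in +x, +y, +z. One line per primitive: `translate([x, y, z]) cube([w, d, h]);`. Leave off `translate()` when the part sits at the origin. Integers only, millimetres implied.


cube([131, 350, 15]);
translate([0, 0, 15]) cube([131, 15, 350]);
translate([0, 335, 15]) cube([131, 15, 350]);
translate([0, 15, 15]) cube([15, 320, 350]);
translate([116, 15, 15]) cube([15, 320, 350]);


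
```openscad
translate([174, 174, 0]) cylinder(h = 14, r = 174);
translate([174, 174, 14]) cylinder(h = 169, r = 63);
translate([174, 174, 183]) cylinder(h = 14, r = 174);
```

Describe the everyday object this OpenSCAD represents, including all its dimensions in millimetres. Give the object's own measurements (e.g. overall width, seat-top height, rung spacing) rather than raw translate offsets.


A spool: two coaxial disc flanges of radius 174 mm and thickness 14 mm, joined by a core cylinder of radius 63 mm and height 169 mm. The lower flange rests on z = 0 and the three cylinders share a vertical axis.


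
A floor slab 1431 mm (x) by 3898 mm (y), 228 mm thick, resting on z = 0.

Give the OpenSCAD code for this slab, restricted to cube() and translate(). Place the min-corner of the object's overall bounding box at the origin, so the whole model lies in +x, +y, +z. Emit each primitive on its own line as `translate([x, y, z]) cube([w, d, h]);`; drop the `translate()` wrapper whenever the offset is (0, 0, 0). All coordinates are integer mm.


cube([1431, 3898, 228]);


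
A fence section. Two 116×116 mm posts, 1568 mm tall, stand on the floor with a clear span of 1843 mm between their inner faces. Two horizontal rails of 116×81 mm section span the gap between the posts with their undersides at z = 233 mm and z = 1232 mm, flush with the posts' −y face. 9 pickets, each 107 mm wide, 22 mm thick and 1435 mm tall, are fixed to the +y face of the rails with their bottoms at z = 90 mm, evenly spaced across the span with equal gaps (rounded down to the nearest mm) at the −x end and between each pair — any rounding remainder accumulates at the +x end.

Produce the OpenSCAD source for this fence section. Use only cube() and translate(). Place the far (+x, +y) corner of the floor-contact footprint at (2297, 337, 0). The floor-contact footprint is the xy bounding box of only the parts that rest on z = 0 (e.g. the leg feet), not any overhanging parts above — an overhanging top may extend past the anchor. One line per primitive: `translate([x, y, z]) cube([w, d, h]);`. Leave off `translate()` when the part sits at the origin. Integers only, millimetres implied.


translate([222, 221, 0]) cube([116, 116, 1568]);
translate([2181, 221, 0]) cube([116, 116, 1568]);
translate([338, 221, 233]) cube([1843, 116, 81]);
translate([338, 221, 1232]) cube([1843, 116, 81]);
translate([426, 337, 90]) cube([107, 22, 1435]);
translate([621, 337, 90]) cube([107, 22, 1435]);
translate([816, 337, 90]) cube([107, 22, 1435]);
translate([1011, 337, 90]) cube([107, 22, 1435]);
translate([1206, 337, 90]) cube([107, 22, 1435]);
translate([1401, 337, 90]) cube([107, 22, 1435]);
translate([1596, 337, 90]) cube([107, 22, 1435]);
translate([1791, 337, 90]) cube([107, 22, 1435]);
translate([1986, 337, 90]) cube([107, 22, 1435]);


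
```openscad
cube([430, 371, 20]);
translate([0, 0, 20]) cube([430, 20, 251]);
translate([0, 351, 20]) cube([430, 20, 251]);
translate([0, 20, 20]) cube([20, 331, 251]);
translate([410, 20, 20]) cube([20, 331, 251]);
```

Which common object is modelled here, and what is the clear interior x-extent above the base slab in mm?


An open box. The internal width is 390 mm.

A 430×371 base slab with four walls standing on it — an open box. The base is 430 mm wide and the walls are 20 mm thick, so the internal width is 430 − 2 × 20 = 390 mm.


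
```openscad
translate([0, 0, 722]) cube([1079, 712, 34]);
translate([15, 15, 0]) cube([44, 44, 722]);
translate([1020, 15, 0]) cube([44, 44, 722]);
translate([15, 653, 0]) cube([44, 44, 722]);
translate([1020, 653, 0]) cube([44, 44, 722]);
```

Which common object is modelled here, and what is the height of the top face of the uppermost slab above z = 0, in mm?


A table. The table height is 756 mm.

A 1079×712×34 slab sits at z = 722 on four 44 mm square posts — a table. The top surface is at 722 + 34 = 756 mm.


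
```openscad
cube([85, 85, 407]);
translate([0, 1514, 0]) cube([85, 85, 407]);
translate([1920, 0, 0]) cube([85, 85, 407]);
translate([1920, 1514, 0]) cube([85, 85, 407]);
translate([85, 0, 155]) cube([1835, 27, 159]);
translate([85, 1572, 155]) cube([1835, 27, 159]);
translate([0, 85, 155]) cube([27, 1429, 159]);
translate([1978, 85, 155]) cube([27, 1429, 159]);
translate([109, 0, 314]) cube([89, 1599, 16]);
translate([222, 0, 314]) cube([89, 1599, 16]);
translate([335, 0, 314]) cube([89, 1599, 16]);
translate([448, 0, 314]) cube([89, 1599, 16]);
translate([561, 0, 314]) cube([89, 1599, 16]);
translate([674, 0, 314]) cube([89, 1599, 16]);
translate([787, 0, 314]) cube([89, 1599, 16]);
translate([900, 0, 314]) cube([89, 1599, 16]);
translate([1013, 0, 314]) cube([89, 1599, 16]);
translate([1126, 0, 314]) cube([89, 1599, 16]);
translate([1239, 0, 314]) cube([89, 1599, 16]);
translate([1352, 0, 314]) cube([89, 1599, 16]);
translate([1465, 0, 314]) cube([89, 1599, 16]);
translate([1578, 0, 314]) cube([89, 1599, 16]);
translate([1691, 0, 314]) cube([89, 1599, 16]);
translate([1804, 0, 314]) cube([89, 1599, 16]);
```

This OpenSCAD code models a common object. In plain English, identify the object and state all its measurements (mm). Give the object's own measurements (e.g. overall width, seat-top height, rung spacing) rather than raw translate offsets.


A bed frame 2005 mm long (x) by 1599 mm wide (y). Four 85×85 mm corner posts, 407 mm tall, at the corners of the footprint. Four rails of 27 mm thickness and 159 mm height run between adjacent posts with their undersides at z = 155 mm, their outer faces flush with the outside of the frame (the two x-running rails run between the posts' inner faces; the two y-running rails run between the posts' inner faces). 16 slats, each 89 mm wide (x) and 16 mm thick, lie across the top of the two x-running rails, running the full 1599 mm width of the frame in y; along x they sit between the end posts with a 24 mm gap after the −x posts and between neighbouring slats, leaving 27 mm before the +x posts.


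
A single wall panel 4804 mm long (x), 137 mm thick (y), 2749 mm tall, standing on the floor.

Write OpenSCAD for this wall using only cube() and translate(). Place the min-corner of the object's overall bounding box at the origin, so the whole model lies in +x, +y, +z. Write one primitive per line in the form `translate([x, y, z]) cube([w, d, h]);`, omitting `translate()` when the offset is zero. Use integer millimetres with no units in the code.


cube([4804, 137, 2749]);


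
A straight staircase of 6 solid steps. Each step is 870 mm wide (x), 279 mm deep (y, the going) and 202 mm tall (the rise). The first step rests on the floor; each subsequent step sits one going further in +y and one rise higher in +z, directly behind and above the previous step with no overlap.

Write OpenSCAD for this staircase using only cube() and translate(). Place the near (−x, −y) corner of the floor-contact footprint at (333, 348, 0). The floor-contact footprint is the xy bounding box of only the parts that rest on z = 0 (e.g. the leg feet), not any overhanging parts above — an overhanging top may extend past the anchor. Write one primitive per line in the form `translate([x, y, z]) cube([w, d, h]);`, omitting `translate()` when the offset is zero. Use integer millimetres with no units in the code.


translate([333, 348, 0]) cube([870, 279, 202]);
translate([333, 627, 202]) cube([870, 279, 202]);
translate([333, 906, 404]) cube([870, 279, 202]);
translate([333, 1185, 606]) cube([870, 279, 202]);
translate([333, 1464, 808]) cube([870, 279, 202]);
translate([333, 1743, 1010]) cube([870, 279, 202]);


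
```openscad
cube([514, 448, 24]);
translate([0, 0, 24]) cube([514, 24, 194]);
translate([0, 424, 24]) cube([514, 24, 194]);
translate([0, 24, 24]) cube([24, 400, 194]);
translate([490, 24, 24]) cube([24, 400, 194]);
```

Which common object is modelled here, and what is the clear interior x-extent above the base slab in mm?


An open box. The internal width is 466 mm.

A 514×448 base slab with four walls standing on it — an open box. The base is 514 mm wide and the walls are 24 mm thick, so the internal width is 514 − 2 × 24 = 466 mm.


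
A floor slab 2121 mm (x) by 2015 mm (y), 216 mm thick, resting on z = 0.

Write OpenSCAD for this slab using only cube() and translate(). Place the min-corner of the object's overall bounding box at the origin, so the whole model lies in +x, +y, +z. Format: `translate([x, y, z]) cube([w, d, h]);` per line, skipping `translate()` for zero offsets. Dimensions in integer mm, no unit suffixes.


cube([2121, 2015, 216]);


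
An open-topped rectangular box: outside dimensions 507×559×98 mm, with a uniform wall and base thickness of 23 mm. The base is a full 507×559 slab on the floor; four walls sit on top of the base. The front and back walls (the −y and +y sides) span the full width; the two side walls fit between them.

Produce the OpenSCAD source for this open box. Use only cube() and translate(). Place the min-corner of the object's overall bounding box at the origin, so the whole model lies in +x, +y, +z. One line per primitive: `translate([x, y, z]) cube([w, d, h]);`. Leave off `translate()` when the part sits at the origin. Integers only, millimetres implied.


cube([507, 559, 23]);
translate([0, 0, 23]) cube([507, 23, 75]);
translate([0, 536, 23]) cube([507, 23, 75]);
translate([0, 23, 23]) cube([23, 513, 75]);
translate([484, 23, 23]) cube([23, 513, 75]);


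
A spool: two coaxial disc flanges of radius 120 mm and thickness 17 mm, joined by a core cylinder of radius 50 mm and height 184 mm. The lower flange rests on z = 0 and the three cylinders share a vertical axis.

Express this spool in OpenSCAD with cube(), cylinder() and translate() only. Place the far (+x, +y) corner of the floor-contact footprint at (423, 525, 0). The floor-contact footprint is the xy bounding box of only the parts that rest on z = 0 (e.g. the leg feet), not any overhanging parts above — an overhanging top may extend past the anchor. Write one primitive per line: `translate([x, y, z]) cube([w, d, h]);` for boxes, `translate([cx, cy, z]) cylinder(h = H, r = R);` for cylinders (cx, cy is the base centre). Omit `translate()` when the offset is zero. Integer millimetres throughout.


translate([303, 405, 0]) cylinder(h = 17, r = 120);
translate([303, 405, 17]) cylinder(h = 184, r = 50);
translate([303, 405, 201]) cylinder(h = 17, r = 120);


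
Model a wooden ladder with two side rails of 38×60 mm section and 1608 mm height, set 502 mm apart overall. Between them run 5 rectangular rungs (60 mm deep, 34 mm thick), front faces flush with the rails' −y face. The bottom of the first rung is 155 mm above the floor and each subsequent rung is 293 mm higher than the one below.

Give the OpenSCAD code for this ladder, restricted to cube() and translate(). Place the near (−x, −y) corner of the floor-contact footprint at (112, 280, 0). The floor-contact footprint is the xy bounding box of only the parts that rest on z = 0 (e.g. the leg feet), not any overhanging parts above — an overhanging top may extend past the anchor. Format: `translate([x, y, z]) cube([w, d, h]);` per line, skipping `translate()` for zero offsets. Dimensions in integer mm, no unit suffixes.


translate([112, 280, 0]) cube([38, 60, 1608]);
translate([576, 280, 0]) cube([38, 60, 1608]);
translate([150, 280, 155]) cube([426, 60, 34]);
translate([150, 280, 448]) cube([426, 60, 34]);
translate([150, 280, 741]) cube([426, 60, 34]);
translate([150, 280, 1034]) cube([426, 60, 34]);
translate([150, 280, 1327]) cube([426, 60, 34]);


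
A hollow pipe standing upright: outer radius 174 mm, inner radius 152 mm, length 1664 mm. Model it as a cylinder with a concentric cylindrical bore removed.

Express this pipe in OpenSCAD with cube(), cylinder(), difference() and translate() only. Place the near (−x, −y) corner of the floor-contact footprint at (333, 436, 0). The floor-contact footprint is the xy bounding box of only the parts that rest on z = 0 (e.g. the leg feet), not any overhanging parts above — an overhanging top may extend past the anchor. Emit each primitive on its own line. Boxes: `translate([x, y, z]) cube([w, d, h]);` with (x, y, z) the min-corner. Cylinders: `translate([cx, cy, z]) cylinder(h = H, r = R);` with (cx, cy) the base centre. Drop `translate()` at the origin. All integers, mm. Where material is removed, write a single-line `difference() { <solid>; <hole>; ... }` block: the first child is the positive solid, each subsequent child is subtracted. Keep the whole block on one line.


difference() { translate([507, 610, 0]) cylinder(h = 1664, r = 174); translate([507, 610, 0]) cylinder(h = 1664, r = 152); }


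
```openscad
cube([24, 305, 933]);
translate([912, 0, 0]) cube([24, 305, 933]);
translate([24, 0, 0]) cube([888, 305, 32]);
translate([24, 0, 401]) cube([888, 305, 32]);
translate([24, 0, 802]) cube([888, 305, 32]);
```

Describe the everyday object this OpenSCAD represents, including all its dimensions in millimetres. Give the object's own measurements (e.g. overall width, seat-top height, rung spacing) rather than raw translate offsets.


An open bookshelf. Two side panels, each 24 mm thick, 305 mm deep and 933 mm tall, stand 936 mm apart (outside-to-outside). Between them sit 3 shelves, each 32 mm thick and 305 mm deep, spanning the full gap between the sides. The bottom shelf rests on the floor (its underside at z = 0) and the clear gap between one shelf's top and the next shelf's underside is 369 mm.


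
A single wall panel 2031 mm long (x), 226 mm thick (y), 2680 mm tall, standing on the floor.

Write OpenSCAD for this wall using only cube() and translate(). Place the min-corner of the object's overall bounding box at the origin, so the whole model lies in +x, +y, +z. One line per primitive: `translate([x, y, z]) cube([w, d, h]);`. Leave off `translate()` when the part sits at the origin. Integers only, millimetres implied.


cube([2031, 226, 2680]);


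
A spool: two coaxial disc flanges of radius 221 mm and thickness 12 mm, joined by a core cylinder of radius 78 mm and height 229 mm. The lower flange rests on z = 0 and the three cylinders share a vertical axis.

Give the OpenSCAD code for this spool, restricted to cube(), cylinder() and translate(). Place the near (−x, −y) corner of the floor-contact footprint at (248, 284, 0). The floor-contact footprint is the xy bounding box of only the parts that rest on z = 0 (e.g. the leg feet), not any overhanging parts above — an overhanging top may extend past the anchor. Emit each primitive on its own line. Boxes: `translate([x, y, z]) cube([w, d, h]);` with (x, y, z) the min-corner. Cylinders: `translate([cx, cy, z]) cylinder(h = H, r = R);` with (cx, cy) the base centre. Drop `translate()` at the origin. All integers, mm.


translate([469, 505, 0]) cylinder(h = 12, r = 221);
translate([469, 505, 12]) cylinder(h = 229, r = 78);
translate([469, 505, 241]) cylinder(h = 12, r = 221);


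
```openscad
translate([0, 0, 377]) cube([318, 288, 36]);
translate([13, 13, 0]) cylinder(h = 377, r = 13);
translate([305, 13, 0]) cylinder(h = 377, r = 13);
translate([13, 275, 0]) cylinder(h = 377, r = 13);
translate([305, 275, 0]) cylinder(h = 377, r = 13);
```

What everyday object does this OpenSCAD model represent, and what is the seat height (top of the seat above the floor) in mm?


A stool. The seat height is 413 mm.

A 318×288×36 slab at z = 377 on four corner cylinders — a stool. The seat top is 377 + 36 = 413 mm.


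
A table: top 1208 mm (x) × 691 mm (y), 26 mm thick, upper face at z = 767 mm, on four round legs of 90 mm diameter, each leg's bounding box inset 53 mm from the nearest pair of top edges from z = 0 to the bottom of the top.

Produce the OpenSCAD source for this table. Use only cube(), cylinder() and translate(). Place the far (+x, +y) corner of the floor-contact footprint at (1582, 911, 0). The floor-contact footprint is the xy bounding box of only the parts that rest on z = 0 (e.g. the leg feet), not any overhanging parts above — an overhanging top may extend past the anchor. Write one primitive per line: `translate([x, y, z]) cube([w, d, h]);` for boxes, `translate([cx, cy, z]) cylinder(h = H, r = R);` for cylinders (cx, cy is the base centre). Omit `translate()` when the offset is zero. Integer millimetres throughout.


translate([427, 273, 741]) cube([1208, 691, 26]);
translate([525, 371, 0]) cylinder(h = 741, r = 45);
translate([1537, 371, 0]) cylinder(h = 741, r = 45);
translate([525, 866, 0]) cylinder(h = 741, r = 45);
translate([1537, 866, 0]) cylinder(h = 741, r = 45);


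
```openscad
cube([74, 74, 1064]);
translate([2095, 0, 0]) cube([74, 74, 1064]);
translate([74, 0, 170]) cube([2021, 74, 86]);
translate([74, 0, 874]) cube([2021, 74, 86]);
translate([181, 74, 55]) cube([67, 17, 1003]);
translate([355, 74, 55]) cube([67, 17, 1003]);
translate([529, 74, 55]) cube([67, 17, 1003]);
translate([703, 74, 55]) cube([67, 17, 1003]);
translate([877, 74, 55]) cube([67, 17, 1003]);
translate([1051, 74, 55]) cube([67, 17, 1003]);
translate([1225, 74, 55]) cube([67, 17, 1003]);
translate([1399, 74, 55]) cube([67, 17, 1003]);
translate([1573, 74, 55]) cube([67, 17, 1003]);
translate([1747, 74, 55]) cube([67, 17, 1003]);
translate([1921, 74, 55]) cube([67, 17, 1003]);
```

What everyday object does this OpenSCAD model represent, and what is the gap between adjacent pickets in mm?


A fence section. The picket gap is 107 mm.

Two posts, two rails, 11 pickets — a fence section. Span 2021 mm holds 11 pickets of 67 mm with 12 equal gaps: ⌊(2021 − 11·67) / 12⌋ = 107 mm.


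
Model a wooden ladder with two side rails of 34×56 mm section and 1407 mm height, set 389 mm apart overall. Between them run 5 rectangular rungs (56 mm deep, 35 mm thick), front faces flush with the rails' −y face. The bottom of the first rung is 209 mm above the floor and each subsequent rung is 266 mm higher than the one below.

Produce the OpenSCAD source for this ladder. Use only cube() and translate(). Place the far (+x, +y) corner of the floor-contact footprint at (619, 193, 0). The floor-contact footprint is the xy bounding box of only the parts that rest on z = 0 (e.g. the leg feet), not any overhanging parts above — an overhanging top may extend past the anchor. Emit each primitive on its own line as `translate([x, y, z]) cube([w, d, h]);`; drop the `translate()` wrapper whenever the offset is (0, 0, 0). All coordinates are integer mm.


translate([230, 137, 0]) cube([34, 56, 1407]);
translate([585, 137, 0]) cube([34, 56, 1407]);
translate([264, 137, 209]) cube([321, 56, 35]);
translate([264, 137, 475]) cube([321, 56, 35]);
translate([264, 137, 741]) cube([321, 56, 35]);
translate([264, 137, 1007]) cube([321, 56, 35]);
translate([264, 137, 1273]) cube([321, 56, 35]);


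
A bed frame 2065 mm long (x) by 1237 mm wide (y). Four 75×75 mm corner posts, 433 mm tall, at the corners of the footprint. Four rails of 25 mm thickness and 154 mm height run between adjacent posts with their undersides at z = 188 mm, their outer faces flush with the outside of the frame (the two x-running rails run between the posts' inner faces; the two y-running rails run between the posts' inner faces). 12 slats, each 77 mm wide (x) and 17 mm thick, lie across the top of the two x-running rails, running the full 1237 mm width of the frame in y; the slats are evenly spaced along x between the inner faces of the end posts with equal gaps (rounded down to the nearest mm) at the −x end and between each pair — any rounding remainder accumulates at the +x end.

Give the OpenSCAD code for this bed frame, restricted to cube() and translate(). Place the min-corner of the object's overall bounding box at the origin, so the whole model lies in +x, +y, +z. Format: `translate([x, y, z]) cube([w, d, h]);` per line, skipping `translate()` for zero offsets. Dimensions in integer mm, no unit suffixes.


// slat z = rail_z + rail_h = 188 + 154 = 342
// slat gap = ⌊(1915 − 12·77) / 13⌋ = 76
cube([75, 75, 433]);
translate([0, 1162, 0]) cube([75, 75, 433]);
translate([1990, 0, 0]) cube([75, 75, 433]);
translate([1990, 1162, 0]) cube([75, 75, 433]);
translate([75, 0, 188]) cube([1915, 25, 154]);
translate([75, 1212, 188]) cube([1915, 25, 154]);
translate([0, 75, 188]) cube([25, 1087, 154]);
translate([2040, 75, 188]) cube([25, 1087, 154]);
translate([151, 0, 342]) cube([77, 1237, 17]);
translate([304, 0, 342]) cube([77, 1237, 17]);
translate([457, 0, 342]) cube([77, 1237, 17]);
translate([610, 0, 342]) cube([77, 1237, 17]);
translate([763, 0, 342]) cube([77, 1237, 17]);
translate([916, 0, 342]) cube([77, 1237, 17]);
translate([1069, 0, 342]) cube([77, 1237, 17]);
translate([1222, 0, 342]) cube([77, 1237, 17]);
translate([1375, 0, 342]) cube([77, 1237, 17]);
translate([1528, 0, 342]) cube([77, 1237, 17]);
translate([1681, 0, 342]) cube([77, 1237, 17]);
translate([1834, 0, 342]) cube([77, 1237, 17]);


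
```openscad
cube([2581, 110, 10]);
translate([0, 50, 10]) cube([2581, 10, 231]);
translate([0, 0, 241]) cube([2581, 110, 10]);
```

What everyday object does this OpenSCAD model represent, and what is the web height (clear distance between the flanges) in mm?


An I-beam. The web height is 231 mm.

Two wide flanges with a thin centred web — an I-beam. Overall 251 mm minus two 10 mm flanges gives a web of 251 − 2·10 = 231 mm.


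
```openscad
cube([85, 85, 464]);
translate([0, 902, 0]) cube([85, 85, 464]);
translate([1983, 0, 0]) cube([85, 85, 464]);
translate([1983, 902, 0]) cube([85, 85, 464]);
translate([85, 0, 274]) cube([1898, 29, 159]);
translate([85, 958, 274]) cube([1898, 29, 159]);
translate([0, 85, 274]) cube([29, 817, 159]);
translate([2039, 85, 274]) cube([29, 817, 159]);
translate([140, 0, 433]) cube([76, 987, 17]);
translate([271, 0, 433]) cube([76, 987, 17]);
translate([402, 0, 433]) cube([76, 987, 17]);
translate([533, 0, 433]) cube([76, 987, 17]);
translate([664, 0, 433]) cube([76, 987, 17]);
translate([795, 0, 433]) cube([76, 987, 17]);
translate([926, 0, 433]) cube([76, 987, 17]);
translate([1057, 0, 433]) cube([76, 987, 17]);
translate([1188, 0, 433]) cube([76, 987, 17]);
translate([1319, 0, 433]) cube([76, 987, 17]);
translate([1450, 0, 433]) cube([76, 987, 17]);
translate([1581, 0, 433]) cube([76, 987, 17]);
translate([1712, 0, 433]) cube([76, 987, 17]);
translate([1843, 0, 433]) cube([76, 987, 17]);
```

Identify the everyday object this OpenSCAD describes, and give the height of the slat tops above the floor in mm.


A bed frame. The slat-top height is 450 mm.

Four posts, four rails, and a row of slats — a bed frame. Slats sit on the rails at z = 274 + 159 = 433; with slat thickness 17, the top is 450 mm.


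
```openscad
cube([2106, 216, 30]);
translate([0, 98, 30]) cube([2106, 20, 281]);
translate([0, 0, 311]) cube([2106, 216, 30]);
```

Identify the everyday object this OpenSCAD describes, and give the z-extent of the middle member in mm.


An I-beam. The web height is 281 mm.

Two wide flanges with a thin centred web — an I-beam. Overall 341 mm minus two 30 mm flanges gives a web of 341 − 2·30 = 281 mm.


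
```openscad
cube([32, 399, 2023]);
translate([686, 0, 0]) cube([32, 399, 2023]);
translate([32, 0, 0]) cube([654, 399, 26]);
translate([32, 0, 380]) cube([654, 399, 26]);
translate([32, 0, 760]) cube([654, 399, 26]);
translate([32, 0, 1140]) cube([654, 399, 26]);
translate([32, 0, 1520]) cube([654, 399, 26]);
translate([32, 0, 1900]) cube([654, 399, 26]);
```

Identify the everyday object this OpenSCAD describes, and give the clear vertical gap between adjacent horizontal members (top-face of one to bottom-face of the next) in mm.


A bookshelf. The clear shelf gap is 354 mm.

Two tall side panels with 6 horizontal boards between them — a bookshelf. The first two shelf undersides are at z = 0 and z = 380; with shelf thickness 26, the clear gap is 380 − 0 − 26 = 354 mm.


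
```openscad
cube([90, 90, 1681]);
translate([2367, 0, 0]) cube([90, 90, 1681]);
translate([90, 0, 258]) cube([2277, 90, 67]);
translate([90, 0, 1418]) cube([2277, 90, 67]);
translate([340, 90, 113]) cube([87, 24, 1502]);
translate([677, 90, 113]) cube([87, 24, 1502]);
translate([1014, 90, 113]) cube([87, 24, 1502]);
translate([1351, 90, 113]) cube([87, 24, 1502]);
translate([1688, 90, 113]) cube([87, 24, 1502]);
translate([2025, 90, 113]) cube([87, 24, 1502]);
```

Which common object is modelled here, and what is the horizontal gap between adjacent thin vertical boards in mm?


A fence section. The picket gap is 250 mm.

Two posts, two rails, 6 pickets — a fence section. Span 2277 mm holds 6 pickets of 87 mm with 7 equal gaps: ⌊(2277 − 6·87) / 7⌋ = 250 mm.


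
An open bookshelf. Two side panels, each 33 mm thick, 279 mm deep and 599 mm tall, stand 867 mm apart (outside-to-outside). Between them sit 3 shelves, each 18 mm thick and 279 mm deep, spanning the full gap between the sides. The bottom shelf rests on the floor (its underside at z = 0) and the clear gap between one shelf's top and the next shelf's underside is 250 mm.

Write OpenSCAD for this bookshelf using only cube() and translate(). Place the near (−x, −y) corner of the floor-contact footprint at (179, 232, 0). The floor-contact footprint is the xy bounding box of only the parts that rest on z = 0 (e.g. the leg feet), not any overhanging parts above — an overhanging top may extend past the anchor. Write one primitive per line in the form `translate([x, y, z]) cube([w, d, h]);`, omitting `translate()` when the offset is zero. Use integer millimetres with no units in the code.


translate([179, 232, 0]) cube([33, 279, 599]);
translate([1013, 232, 0]) cube([33, 279, 599]);
translate([212, 232, 0]) cube([801, 279, 18]);
translate([212, 232, 268]) cube([801, 279, 18]);
translate([212, 232, 536]) cube([801, 279, 18]);


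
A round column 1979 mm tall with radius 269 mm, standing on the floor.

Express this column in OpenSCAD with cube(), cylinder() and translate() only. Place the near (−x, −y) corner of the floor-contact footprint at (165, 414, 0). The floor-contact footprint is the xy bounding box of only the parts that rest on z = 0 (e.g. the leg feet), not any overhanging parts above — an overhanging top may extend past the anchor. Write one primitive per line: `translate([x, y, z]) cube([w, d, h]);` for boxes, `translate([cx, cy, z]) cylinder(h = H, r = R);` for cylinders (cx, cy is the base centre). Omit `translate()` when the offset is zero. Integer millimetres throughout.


translate([434, 683, 0]) cylinder(h = 1979, r = 269);


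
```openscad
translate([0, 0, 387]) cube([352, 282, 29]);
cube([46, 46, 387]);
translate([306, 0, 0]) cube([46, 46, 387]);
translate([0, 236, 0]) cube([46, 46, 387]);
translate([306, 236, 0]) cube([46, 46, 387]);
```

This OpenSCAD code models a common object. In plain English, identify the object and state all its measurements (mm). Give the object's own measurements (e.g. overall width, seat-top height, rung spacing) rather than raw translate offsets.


A simple wooden stool: a rectangular seat 352 mm (x) by 282 mm (y), 29 mm thick, top face at z = 416 mm, on four square legs, each 46×46 mm in cross-section. The legs rest on z = 0, each flush with a corner of the seat.


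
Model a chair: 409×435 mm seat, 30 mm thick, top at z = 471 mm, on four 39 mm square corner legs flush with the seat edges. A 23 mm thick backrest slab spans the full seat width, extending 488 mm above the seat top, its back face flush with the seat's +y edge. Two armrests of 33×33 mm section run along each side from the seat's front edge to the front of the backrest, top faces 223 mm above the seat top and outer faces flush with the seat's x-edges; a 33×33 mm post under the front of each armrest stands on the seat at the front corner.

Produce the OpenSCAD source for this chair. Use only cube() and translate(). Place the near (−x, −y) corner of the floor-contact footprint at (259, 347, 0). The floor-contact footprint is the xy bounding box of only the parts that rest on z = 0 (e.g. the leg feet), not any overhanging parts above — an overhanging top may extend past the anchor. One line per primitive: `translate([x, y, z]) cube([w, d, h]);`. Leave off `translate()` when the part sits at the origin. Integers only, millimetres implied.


translate([259, 347, 441]) cube([409, 435, 30]);
translate([259, 347, 0]) cube([39, 39, 441]);
translate([629, 347, 0]) cube([39, 39, 441]);
translate([259, 743, 0]) cube([39, 39, 441]);
translate([629, 743, 0]) cube([39, 39, 441]);
translate([259, 759, 471]) cube([409, 23, 488]);
translate([259, 347, 661]) cube([33, 412, 33]);
translate([635, 347, 661]) cube([33, 412, 33]);
translate([259, 347, 471]) cube([33, 33, 190]);
translate([635, 347, 471]) cube([33, 33, 190]);


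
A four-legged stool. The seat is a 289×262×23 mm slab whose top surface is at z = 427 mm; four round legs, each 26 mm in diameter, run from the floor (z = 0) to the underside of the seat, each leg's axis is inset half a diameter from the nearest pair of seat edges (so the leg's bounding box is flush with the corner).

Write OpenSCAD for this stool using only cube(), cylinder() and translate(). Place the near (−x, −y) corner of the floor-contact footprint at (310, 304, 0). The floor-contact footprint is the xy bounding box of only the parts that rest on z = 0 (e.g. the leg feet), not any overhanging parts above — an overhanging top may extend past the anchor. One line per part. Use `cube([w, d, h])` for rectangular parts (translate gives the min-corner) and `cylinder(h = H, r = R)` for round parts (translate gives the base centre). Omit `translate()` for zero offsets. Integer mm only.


translate([310, 304, 404]) cube([289, 262, 23]);
translate([323, 317, 0]) cylinder(h = 404, r = 13);
translate([586, 317, 0]) cylinder(h = 404, r = 13);
translate([323, 553, 0]) cylinder(h = 404, r = 13);
translate([586, 553, 0]) cylinder(h = 404, r = 13);


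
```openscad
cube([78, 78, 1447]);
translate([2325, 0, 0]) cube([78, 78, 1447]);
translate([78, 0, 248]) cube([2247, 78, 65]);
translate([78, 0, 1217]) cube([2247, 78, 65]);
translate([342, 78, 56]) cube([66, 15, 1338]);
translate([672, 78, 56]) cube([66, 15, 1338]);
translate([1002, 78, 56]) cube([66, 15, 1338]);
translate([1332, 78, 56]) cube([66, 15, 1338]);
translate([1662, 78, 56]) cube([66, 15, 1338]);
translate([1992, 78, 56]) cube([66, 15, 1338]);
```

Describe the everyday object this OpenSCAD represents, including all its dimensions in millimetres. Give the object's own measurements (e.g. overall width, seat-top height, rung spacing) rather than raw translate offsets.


A fence section. Two 78×78 mm posts, 1447 mm tall, stand on the floor with a clear span of 2247 mm between their inner faces. Two horizontal rails of 78×65 mm section span the gap between the posts with their undersides at z = 248 mm and z = 1217 mm, flush with the posts' −y face. 6 pickets, each 66 mm wide, 15 mm thick and 1338 mm tall, are fixed to the +y face of the rails with their bottoms at z = 56 mm, spaced across the span with a 264 mm gap after the −x post and between neighbouring pickets, with 267 mm left before the +x post.
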